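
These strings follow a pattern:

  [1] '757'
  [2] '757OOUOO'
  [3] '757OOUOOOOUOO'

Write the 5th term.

Each term is the previous one with OOUOO appended.
From 757OOUOOOOUOO, 2 further steps: 757OOUOOOOUOO → 757OOUOOOOUOOOOUOO → (answer).

757OOUOOOOUOOOOUOOOOUOO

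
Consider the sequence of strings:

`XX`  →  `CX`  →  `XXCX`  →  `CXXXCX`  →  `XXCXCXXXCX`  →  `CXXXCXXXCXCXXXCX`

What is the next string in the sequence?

XXCXCXXXCXCXXXCXXXCXCXXXCX

Each term (from the third on) is the two preceding terms concatenated in order: term 3 = XX·CX = XXCX.
The next term joins XXCXCXXXCX and CXXXCXXXCXCXXXCX.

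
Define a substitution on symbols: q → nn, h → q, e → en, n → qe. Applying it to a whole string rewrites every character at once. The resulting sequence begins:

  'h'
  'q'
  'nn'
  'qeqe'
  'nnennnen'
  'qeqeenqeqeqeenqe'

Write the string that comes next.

Rewriting the 16 symbols of qeqeenqeqeqeenqe one by one yields nn en nn en en qe nn en nn en nn en en qe nn en; concatenated:

nnennnenenqennennnennnenenqennen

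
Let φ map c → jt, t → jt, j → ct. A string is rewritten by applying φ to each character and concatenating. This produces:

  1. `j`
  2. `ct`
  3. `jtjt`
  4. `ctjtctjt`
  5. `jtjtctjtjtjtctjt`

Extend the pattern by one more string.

Rewriting the 16 symbols of jtjtctjtjtjtctjt one by one yields ct jt ct jt jt jt ct jt ct jt ct jt jt jt ct jt; concatenated:

ctjtctjtjtjtctjtctjtctjtjtjtctjt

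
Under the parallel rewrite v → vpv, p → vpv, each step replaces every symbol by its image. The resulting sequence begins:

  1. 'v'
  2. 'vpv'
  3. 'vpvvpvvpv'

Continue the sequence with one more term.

vpvvpvvpvvpvvpvvpvvpvvpvvpv

Expanding vpvvpvvpv: v→vpv, p→vpv, v→vpv, v→vpv, p→vpv, v→vpv, v→vpv, p→vpv, v→vpv. Concatenated: vpv vpv vpv vpv vpv vpv vpv vpv vpv.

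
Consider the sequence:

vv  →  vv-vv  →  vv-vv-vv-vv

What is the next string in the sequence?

s(k+1) = s(k)·-·s(k) — each term doubles the last with '-' between the halves.
So the next term is two copies of vv-vv-vv-vv with '-' between the halves.

vv-vv-vv-vv-vv-vv-vv-vv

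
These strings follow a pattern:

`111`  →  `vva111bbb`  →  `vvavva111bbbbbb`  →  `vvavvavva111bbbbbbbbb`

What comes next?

vvavvavvavva111bbbbbbbbbbbb

s(k+1) = vva·s(k)·bbb, so each term gains vva as a prefix and bbb as a suffix.
One more step from vvavvavva111bbbbbbbbb gives the answer.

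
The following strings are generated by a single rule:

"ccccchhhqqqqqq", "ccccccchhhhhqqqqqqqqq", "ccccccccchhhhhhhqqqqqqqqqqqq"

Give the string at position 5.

ccccccccccccchhhhhhhhhhhqqqqqqqqqqqqqqqqqq

Term n consists of 2n+3 c's, followed by 2n+1 h's, followed by 3n+3 q's (n = 1, 2, …).
For term 5, n = 5, so the run lengths are 13, 11, 18.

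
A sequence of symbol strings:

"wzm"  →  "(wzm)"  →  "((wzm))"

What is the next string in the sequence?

Every step adds ( to the front and ) to the end of the previous string.
So the next term is (·((wzm))·).

(((wzm)))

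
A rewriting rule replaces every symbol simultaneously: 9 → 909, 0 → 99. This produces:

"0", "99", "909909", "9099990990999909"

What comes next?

Rewriting the 16 symbols of 9099990990999909 one by one yields 909 99 909 909 909 909 99 909 909 99 909 909 909 909 99 909; concatenated:

90999909909909909999099099990990990990999909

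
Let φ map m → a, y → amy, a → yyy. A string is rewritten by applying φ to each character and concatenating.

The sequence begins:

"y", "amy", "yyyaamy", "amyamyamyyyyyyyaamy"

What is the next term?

Applying the rule to each of the 19 symbols of amyamyamyyyyyyyaamy gives the pieces yyy a amy yyy a amy yyy a amy amy amy amy amy amy amy yyy yyy a amy, which concatenate to the answer.

yyyaamyyyyaamyyyyaamyamyamyamyamyamyamyyyyyyyaamy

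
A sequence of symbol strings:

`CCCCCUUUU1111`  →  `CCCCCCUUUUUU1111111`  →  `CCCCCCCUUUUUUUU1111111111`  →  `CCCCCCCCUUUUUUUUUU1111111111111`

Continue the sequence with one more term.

CCCCCCCCCUUUUUUUUUUUU1111111111111111

Reading off run lengths: C runs 5, 6, 7, 8; U runs 4, 6, 8, 10; 1 runs 4, 7, 10, 13 — each is linear in n, where the shown terms are n = 2, 3, 4, 5.
At n = 6 the blocks have lengths 9, 12, 16.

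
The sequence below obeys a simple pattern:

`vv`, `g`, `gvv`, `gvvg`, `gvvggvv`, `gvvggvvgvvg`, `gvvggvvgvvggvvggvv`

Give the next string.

gvvggvvgvvggvvggvvgvvggvvgvvg

From term 3 onward, concatenate the last term with the second-to-last: g·vv = gvv, gvv·g = gvvg, …
So term 8 is gvvggvvgvvggvvggvv·gvvggvvgvvg.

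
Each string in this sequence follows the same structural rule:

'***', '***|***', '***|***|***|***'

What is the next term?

Each string is two copies of the previous one joined by '|'.
One more doubling of ***|***|***|*** gives the answer.

***|***|***|***|***|***|***|***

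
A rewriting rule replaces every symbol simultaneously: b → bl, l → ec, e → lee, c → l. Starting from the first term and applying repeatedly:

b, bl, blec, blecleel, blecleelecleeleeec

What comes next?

Rewriting the 18 symbols of blecleelecleeleeec one by one yields bl ec lee l ec lee lee ec lee l ec lee lee ec lee lee lee l; concatenated:

blecleelecleeleeecleelecleeleeecleeleeleel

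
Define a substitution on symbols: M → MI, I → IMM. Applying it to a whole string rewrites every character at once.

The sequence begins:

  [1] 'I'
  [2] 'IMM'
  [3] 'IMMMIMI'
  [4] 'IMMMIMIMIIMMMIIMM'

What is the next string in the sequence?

Replace each of the 17 characters of IMMMIMIMIIMMMIIMM in place — IMM MI MI MI IMM MI IMM MI IMM IMM MI MI MI IMM IMM MI MI — and concatenate.

IMMMIMIMIIMMMIIMMMIIMMIMMMIMIMIIMMIMMMIMI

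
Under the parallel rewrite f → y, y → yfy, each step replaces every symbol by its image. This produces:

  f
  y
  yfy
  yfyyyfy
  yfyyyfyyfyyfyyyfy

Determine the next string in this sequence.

Replace each of the 17 characters of yfyyyfyyfyyfyyyfy in place — yfy y yfy yfy yfy y yfy yfy y yfy yfy y yfy yfy yfy y yfy — and concatenate.

yfyyyfyyfyyfyyyfyyfyyyfyyfyyyfyyfyyfyyyfy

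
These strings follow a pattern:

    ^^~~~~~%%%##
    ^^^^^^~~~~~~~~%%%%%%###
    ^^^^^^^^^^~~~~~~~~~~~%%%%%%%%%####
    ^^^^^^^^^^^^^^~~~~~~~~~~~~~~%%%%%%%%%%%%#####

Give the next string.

^^^^^^^^^^^^^^^^^^~~~~~~~~~~~~~~~~~%%%%%%%%%%%%%%%######

Each string has the form ^^{4n-2} ~^{3n+2} %^{3n} #^{n+1} (n = 1, 2, …).
Setting n = 5 gives 18, 17, 15, 6 characters in each block.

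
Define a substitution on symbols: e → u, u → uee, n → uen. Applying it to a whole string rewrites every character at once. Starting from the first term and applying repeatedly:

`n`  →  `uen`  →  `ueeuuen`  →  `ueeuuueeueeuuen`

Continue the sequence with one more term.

Rewriting the 15 symbols of ueeuuueeueeuuen one by one yields uee u u uee uee uee u u uee u u uee uee u uen; concatenated:

ueeuuueeueeueeuuueeuuueeueeuuen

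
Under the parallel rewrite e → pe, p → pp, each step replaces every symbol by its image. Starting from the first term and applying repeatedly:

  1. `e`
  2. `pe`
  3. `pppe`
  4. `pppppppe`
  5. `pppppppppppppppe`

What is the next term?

φ(pppppppppppppppe) expands symbol-by-symbol to pp pp pp pp pp pp pp pp pp pp pp pp pp pp pp pe; joining the 16 pieces gives the next term.

pppppppppppppppppppppppppppppppe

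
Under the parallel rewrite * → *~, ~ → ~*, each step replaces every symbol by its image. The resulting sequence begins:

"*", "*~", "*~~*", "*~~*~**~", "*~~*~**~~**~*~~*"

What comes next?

Applying the rule to each of the 16 symbols of *~~*~**~~**~*~~* gives the pieces *~ ~* ~* *~ ~* *~ *~ ~* ~* *~ *~ ~* *~ ~* ~* *~, which concatenate to the answer.

*~~*~**~~**~*~~*~**~*~~**~~*~**~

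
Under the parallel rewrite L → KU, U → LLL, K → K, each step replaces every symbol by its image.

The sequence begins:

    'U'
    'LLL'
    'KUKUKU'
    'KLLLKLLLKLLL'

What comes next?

KKUKUKUKKUKUKUKKUKUKU

Apply φ to KLLLKLLLKLLL symbol by symbol: K→K, L→KU, L→KU, L→KU, K→K, L→KU, L→KU, L→KU, K→K, L→KU, L→KU, L→KU; joined: K KU KU KU K KU KU KU K KU KU KU.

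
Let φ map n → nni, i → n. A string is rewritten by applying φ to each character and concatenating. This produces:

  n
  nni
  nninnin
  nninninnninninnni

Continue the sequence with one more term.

nninninnninninnninninninnninninnninninnin

Replace each of the 17 characters of nninninnninninnni in place — nni nni n nni nni n nni nni nni n nni nni n nni nni nni n — and concatenate.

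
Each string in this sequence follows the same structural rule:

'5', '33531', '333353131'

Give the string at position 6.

333333333353131313131

s(k+1) = 33·s(k)·31, so each term gains 33 as a prefix and 31 as a suffix.
From 333353131, 3 further steps: 333353131 → 3333335313131 → 33333333531313131 → (answer).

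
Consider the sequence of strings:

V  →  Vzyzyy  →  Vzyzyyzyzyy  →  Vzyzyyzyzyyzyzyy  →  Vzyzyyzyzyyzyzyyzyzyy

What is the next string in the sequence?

Each term is the previous one with zyzyy appended.
Applying this once more to Vzyzyyzyzyyzyzyyzyzyy:

Vzyzyyzyzyyzyzyyzyzyyzyzyy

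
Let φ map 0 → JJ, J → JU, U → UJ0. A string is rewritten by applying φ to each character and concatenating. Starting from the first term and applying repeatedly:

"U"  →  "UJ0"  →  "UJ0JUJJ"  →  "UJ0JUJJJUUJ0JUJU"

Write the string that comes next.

UJ0JUJJJUUJ0JUJUJUUJ0UJ0JUJJJUUJ0JUUJ0

Replace each of the 16 characters of UJ0JUJJJUUJ0JUJU in place — UJ0 JU JJ JU UJ0 JU JU JU UJ0 UJ0 JU JJ JU UJ0 JU UJ0 — and concatenate.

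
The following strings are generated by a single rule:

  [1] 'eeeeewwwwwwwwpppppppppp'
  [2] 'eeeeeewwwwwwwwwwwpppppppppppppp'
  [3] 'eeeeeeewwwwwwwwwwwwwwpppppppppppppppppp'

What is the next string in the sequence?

eeeeeeeewwwwwwwwwwwwwwwwwpppppppppppppppppppppp

The n-th term is n+3 e's then 3n+2 w's then 4n+2 p's, where the shown terms are n = 2, 3, 4.
For the next term, n = 5, so the run lengths are 8, 17, 22.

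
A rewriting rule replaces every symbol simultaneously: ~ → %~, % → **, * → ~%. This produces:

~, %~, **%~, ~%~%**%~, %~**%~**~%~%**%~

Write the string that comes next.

Applying the rule to each of the 16 symbols of %~**%~**~%~%**%~ gives the pieces ** %~ ~% ~% ** %~ ~% ~% %~ ** %~ ** ~% ~% ** %~, which concatenate to the answer.

**%~~%~%**%~~%~%%~**%~**~%~%**%~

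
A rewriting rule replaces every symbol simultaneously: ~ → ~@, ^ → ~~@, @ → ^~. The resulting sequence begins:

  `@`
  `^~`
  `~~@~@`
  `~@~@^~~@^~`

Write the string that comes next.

~@^~~@^~~~@~@~@^~~~@~@

Rewriting each symbol of ~@~@^~~@^~: ~→~@, @→^~, ~→~@, @→^~, ^→~~@, ~→~@, ~→~@, @→^~, ^→~~@, ~→~@, which concatenates to ~@ ^~ ~@ ^~ ~~@ ~@ ~@ ^~ ~~@ ~@.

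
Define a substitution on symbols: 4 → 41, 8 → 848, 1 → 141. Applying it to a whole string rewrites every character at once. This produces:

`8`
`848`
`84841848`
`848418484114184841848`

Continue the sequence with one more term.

Replace each of the 21 characters of 848418484114184841848 in place — 848 41 848 41 141 848 41 848 41 141 141 41 141 848 41 848 41 141 848 41 848 — and concatenate.

8484184841141848418484114114141141848418484114184841848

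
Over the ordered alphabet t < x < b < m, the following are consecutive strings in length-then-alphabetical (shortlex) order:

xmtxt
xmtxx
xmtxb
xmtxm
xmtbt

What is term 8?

Continuing the enumeration 3 steps past xmtbt: xmtbt → xmtbx → xmtbb → (answer).

xmtbm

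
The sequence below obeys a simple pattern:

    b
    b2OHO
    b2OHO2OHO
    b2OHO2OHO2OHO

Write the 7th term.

Each term is the previous one with 2OHO appended.
From b2OHO2OHO2OHO, 3 further steps: b2OHO2OHO2OHO → b2OHO2OHO2OHO2OHO → b2OHO2OHO2OHO2OHO2OHO → (answer).

b2OHO2OHO2OHO2OHO2OHO2OHO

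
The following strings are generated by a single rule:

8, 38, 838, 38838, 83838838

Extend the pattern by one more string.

This is a Fibonacci-style word recurrence s(k) = s(k−2)·s(k−1): e.g. 8·38 = 838.
The next term joins 38838 and 83838838.

3883883838838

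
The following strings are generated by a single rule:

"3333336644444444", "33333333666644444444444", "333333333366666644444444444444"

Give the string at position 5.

33333333333333666666666644444444444444444444

Each string has the form 3^{2n+2} 6^{2n-2} 4^{3n+2}, where the shown terms are n = 2, 3, 4.
For term 5, n = 6, so the run lengths are 14, 10, 20.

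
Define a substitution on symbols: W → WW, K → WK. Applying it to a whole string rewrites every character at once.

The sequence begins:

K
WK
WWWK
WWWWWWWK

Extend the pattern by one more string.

Rewriting each symbol of WWWWWWWK: W→WW, W→WW, W→WW, W→WW, W→WW, W→WW, W→WW, K→WK, which concatenates to WW WW WW WW WW WW WW WK.

WWWWWWWWWWWWWWWK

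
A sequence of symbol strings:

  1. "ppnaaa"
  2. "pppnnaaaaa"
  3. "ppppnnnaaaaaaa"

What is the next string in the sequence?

The n-th term is n p's then n-1 n's then 2n-1 a's, where the shown terms are n = 2, 3, 4.
Setting n = 5 gives 5, 4, 9 characters in each block.

pppppnnnnaaaaaaaaa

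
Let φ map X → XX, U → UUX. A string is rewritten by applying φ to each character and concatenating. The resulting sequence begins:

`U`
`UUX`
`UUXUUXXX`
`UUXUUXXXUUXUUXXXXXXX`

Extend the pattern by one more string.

Rewriting the 20 symbols of UUXUUXXXUUXUUXXXXXXX one by one yields UUX UUX XX UUX UUX XX XX XX UUX UUX XX UUX UUX XX XX XX XX XX XX XX; concatenated:

UUXUUXXXUUXUUXXXXXXXUUXUUXXXUUXUUXXXXXXXXXXXXXXX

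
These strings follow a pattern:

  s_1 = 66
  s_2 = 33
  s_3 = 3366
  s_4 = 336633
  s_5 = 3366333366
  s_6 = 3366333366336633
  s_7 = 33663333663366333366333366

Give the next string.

This is a Fibonacci-style word recurrence s(k) = s(k−1)·s(k−2): e.g. 33·66 = 3366.
So term 8 is 33663333663366333366333366·3366333366336633.

336633336633663333663333663366333366336633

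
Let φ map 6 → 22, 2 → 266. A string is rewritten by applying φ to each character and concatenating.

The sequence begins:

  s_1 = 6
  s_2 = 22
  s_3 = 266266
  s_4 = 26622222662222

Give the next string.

26622222662662662662662222266266266266

φ(26622222662222) expands symbol-by-symbol to 266 22 22 266 266 266 266 266 22 22 266 266 266 266; joining the 14 pieces gives the next term.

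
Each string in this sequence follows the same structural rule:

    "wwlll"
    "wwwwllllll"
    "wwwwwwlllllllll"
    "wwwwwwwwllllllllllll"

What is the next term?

Term n consists of 2n w's, followed by 3n l's (n = 1, 2, …).
At n = 5 the blocks have lengths 10, 15.

wwwwwwwwwwlllllllllllllll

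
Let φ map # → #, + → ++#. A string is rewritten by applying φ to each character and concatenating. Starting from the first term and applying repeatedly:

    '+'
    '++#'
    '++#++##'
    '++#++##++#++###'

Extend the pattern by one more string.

Rewriting the 15 symbols of ++#++##++#++### one by one yields ++# ++# # ++# ++# # # ++# ++# # ++# ++# # # #; concatenated:

++#++##++#++###++#++##++#++####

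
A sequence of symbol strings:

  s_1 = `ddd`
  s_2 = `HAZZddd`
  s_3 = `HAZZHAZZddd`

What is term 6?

The strings grow by a fixed prefix HAZZ each time.
From HAZZHAZZddd, 3 further steps: HAZZHAZZddd → HAZZHAZZHAZZddd → HAZZHAZZHAZZHAZZddd → (answer).

HAZZHAZZHAZZHAZZHAZZddd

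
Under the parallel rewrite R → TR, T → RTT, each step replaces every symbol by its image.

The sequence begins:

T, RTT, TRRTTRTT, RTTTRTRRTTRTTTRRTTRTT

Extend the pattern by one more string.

TRRTTRTTRTTTRRTTTRTRRTTRTTTRRTTRTTRTTTRTRRTTRTTTRRTTRTT

Replace each of the 21 characters of RTTTRTRRTTRTTTRRTTRTT in place — TR RTT RTT RTT TR RTT TR TR RTT RTT TR RTT RTT RTT TR TR RTT RTT TR RTT RTT — and concatenate.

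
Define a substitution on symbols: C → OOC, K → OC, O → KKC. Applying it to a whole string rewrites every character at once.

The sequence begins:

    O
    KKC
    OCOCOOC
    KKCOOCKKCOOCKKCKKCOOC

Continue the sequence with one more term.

Rewriting the 21 symbols of KKCOOCKKCOOCKKCKKCOOC one by one yields OC OC OOC KKC KKC OOC OC OC OOC KKC KKC OOC OC OC OOC OC OC OOC KKC KKC OOC; concatenated:

OCOCOOCKKCKKCOOCOCOCOOCKKCKKCOOCOCOCOOCOCOCOOCKKCKKCOOC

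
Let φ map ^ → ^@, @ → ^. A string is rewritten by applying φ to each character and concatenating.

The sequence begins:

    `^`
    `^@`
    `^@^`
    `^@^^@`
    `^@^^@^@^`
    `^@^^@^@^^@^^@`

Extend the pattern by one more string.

^@^^@^@^^@^^@^@^^@^@^

Applying the rule to each of the 13 symbols of ^@^^@^@^^@^^@ gives the pieces ^@ ^ ^@ ^@ ^ ^@ ^ ^@ ^@ ^ ^@ ^@ ^, which concatenate to the answer.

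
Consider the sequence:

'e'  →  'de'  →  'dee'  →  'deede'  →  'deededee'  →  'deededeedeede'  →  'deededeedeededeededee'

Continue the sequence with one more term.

This is a Fibonacci-style word recurrence s(k) = s(k−1)·s(k−2): e.g. de·e = dee.
The next term joins deededeedeededeededee and deededeedeede.

deededeedeededeededeedeededeedeede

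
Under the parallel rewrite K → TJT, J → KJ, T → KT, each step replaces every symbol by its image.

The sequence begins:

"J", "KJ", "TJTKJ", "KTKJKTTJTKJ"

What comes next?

Rewriting each symbol of KTKJKTTJTKJ: K→TJT, T→KT, K→TJT, J→KJ, K→TJT, T→KT, T→KT, J→KJ, T→KT, K→TJT, J→KJ, which concatenates to TJT KT TJT KJ TJT KT KT KJ KT TJT KJ.

TJTKTTJTKJTJTKTKTKJKTTJTKJ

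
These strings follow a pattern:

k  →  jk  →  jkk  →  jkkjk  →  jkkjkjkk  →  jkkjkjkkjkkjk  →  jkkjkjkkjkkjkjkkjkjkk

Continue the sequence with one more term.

This is a Fibonacci-style word recurrence s(k) = s(k−1)·s(k−2): e.g. jk·k = jkk.
The next term joins jkkjkjkkjkkjkjkkjkjkk and jkkjkjkkjkkjk.

jkkjkjkkjkkjkjkkjkjkkjkkjkjkkjkkjk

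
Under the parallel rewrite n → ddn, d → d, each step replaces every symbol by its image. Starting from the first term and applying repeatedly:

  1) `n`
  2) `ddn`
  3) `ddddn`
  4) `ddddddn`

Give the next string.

ddddddddn

Rewriting each symbol of ddddddn: d→d, d→d, d→d, d→d, d→d, d→d, n→ddn, which concatenates to d d d d d d ddn.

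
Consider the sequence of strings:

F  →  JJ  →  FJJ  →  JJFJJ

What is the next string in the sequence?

FJJJJFJJ

From term 3 onward, concatenate the second-to-last term with the last: F·JJ = FJJ, JJ·FJJ = JJFJJ, …
Continuing: FJJ · JJFJJ gives term 5.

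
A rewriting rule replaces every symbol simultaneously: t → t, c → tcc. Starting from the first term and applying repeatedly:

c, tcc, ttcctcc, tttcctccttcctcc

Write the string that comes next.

φ(tttcctccttcctcc) expands symbol-by-symbol to t t t tcc tcc t tcc tcc t t tcc tcc t tcc tcc; joining the 15 pieces gives the next term.

ttttcctccttcctcctttcctccttcctcc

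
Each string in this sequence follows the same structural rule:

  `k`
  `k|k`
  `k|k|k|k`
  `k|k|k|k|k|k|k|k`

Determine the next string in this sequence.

k|k|k|k|k|k|k|k|k|k|k|k|k|k|k|k

Each string is two copies of the previous one joined by '|'.
So the next term is two copies of k|k|k|k|k|k|k|k with '|' between the halves.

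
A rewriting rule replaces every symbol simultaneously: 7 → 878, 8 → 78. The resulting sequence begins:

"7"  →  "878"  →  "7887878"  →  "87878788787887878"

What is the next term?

Rewriting the 17 symbols of 87878788787887878 one by one yields 78 878 78 878 78 878 78 78 878 78 878 78 78 878 78 878 78; concatenated:

78878788787887878788787887878788787887878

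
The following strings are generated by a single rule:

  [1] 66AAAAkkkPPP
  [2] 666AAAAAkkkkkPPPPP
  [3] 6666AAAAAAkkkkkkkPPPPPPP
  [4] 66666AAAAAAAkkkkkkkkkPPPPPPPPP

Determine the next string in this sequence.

Reading off run lengths: 6 runs 2, 3, 4, 5; A runs 4, 5, 6, 7; k runs 3, 5, 7, 9; P runs 3, 5, 7, 9 — each is linear in n, where the shown terms are n = 2, 3, 4, 5.
Setting n = 6 gives 6, 8, 11, 11 characters in each block.

666666AAAAAAAAkkkkkkkkkkkPPPPPPPPPPP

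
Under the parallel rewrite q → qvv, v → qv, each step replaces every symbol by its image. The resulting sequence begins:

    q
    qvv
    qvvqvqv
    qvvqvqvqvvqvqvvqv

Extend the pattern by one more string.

qvvqvqvqvvqvqvvqvqvvqvqvqvvqvqvvqvqvqvvqv

Applying the rule to each of the 17 symbols of qvvqvqvqvvqvqvvqv gives the pieces qvv qv qv qvv qv qvv qv qvv qv qv qvv qv qvv qv qv qvv qv, which concatenate to the answer.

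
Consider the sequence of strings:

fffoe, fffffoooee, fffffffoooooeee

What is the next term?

fffffffffoooooooeeee

Reading off run lengths: f runs 3, 5, 7; o runs 1, 3, 5; e runs 1, 2, 3 — each is linear in n (n = 1, 2, …).
For the next term, n = 4, so the run lengths are 9, 7, 4.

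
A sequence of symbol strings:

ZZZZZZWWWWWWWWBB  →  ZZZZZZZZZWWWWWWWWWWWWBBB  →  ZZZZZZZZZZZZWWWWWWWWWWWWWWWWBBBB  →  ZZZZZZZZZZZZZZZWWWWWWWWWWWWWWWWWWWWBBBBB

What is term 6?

ZZZZZZZZZZZZZZZZZZZZZWWWWWWWWWWWWWWWWWWWWWWWWWWWWBBBBBBB

Term n consists of 3n Z's, followed by 4n W's, followed by n B's, where the shown terms are n = 2, 3, 4, 5.
Setting n = 7 gives 21, 28, 7 characters in each block.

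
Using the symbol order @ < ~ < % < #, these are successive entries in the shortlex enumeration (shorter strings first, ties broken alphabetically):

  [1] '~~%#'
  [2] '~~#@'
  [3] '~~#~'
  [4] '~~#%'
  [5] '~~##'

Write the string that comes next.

The successor of ~~## increments the rightmost position that isn't already # and resets every position after it to @.

~%@@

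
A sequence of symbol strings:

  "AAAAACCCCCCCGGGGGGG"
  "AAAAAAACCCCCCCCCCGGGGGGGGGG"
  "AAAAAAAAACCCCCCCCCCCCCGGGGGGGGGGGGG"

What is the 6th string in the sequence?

Term n consists of 2n+1 A's, followed by 3n+1 C's, followed by 3n+1 G's, where the shown terms are n = 2, 3, 4.
For term 6, n = 7, so the run lengths are 15, 22, 22.

AAAAAAAAAAAAAAACCCCCCCCCCCCCCCCCCCCCCGGGGGGGGGGGGGGGGGGGGGG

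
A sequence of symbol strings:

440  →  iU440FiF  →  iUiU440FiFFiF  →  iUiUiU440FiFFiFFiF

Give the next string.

iUiUiUiU440FiFFiFFiFFiF

s(k+1) = iU·s(k)·FiF, so each term gains iU as a prefix and FiF as a suffix.
So the next term is iU·iUiUiU440FiFFiFFiF·FiF.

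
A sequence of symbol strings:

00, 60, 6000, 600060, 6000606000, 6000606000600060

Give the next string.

Each term (from the third on) is the previous term followed by the one before it: term 3 = 60·00 = 6000.
Continuing: 6000606000600060 · 6000606000 gives term 7.

60006060006000606000606000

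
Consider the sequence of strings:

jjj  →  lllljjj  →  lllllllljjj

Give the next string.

Every step adds llll at the front: s(k+1) = llll·s(k).
One more step from lllllllljjj gives the answer.

lllllllllllljjj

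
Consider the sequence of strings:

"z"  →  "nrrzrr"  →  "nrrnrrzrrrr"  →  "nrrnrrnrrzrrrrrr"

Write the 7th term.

Each term wraps the previous one in nrr on the left and rr on the right.
From nrrnrrnrrzrrrrrr, 3 further steps: nrrnrrnrrzrrrrrr → nrrnrrnrrnrrzrrrrrrrr → nrrnrrnrrnrrnrrzrrrrrrrrrr → (answer).

nrrnrrnrrnrrnrrnrrzrrrrrrrrrrrr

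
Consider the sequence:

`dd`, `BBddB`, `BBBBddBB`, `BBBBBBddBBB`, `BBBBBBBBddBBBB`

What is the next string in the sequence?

Every step adds BB to the front and B to the end of the previous string.
So the next term is BB·BBBBBBBBddBBBB·B.

BBBBBBBBBBddBBBBB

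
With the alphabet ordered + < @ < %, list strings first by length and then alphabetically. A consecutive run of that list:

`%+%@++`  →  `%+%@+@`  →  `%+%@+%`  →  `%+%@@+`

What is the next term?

Find the rightmost character of %+%@@+ below %, bump it to the next letter, and reset everything to its right to +.

%+%@@@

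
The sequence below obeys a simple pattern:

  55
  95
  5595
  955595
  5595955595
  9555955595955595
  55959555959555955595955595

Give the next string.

955595559595559555959555959555955595955595

From term 3 onward, concatenate the second-to-last term with the last: 55·95 = 5595, 95·5595 = 955595, …
So term 8 is 9555955595955595·55959555959555955595955595.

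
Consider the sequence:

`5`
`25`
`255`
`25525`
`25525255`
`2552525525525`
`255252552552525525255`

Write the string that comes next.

This is a Fibonacci-style word recurrence s(k) = s(k−1)·s(k−2): e.g. 25·5 = 255.
The next term joins 255252552552525525255 and 2552525525525.

2552525525525255252552552525525525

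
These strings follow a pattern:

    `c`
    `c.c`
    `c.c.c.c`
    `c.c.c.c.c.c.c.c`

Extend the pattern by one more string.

Each string is two copies of the previous one joined by '.'.
One more doubling of c.c.c.c.c.c.c.c gives the answer.

c.c.c.c.c.c.c.c.c.c.c.c.c.c.c.c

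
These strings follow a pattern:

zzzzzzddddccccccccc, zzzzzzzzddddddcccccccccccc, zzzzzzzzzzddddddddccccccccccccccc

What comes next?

The n-th term is 2n+2 z's then 2n d's then 3n+3 c's, where the shown terms are n = 2, 3, 4.
For the next term, n = 5, so the run lengths are 12, 10, 18.

zzzzzzzzzzzzddddddddddcccccccccccccccccc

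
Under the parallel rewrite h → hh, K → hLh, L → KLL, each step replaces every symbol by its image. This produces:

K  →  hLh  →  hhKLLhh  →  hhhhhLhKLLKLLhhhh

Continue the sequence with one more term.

φ(hhhhhLhKLLKLLhhhh) expands symbol-by-symbol to hh hh hh hh hh KLL hh hLh KLL KLL hLh KLL KLL hh hh hh hh; joining the 17 pieces gives the next term.

hhhhhhhhhhKLLhhhLhKLLKLLhLhKLLKLLhhhhhhhh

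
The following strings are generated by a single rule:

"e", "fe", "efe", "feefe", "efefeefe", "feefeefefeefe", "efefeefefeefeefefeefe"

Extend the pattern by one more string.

feefeefefeefeefefeefefeefeefefeefe

From term 3 onward, concatenate the second-to-last term with the last: e·fe = efe, fe·efe = feefe, …
The next term joins feefeefefeefe and efefeefefeefeefefeefe.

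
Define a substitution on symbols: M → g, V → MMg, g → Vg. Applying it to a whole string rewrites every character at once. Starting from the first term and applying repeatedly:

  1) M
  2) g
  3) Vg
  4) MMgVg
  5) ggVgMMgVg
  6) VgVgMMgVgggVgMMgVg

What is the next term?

MMgVgMMgVgggVgMMgVgVgVgMMgVgggVgMMgVg

Applying the rule to each of the 18 symbols of VgVgMMgVgggVgMMgVg gives the pieces MMg Vg MMg Vg g g Vg MMg Vg Vg Vg MMg Vg g g Vg MMg Vg, which concatenate to the answer.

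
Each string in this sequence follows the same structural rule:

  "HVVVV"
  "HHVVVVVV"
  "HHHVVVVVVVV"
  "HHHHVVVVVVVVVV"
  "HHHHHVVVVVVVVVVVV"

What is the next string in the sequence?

HHHHHHVVVVVVVVVVVVVV

Term n consists of n-1 H's, followed by 2n V's, where the shown terms are n = 2, 3, 4, 5, 6.
At n = 7 the blocks have lengths 6, 14.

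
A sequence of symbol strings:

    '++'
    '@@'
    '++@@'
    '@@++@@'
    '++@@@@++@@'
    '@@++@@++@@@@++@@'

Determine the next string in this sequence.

++@@@@++@@@@++@@++@@@@++@@

From term 3 onward, concatenate the second-to-last term with the last: ++·@@ = ++@@, @@·++@@ = @@++@@, …
Continuing: ++@@@@++@@ · @@++@@++@@@@++@@ gives term 7.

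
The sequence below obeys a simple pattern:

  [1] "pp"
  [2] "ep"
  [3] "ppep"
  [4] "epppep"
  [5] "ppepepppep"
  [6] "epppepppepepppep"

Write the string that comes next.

This is a Fibonacci-style word recurrence s(k) = s(k−2)·s(k−1): e.g. pp·ep = ppep.
So term 7 is ppepepppep·epppepppepepppep.

ppepepppepepppepppepepppep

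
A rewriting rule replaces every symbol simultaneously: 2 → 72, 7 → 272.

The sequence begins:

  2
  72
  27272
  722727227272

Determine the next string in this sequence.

27272722727227272722727227272

Expanding 722727227272: 7→272, 2→72, 2→72, 7→272, 2→72, 7→272, 2→72, 2→72, 7→272, 2→72, 7→272, 2→72. Concatenated: 272 72 72 272 72 272 72 72 272 72 272 72.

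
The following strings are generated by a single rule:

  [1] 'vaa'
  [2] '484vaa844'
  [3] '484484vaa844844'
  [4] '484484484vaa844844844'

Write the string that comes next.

484484484484vaa844844844844

s(k+1) = 484·s(k)·844, so each term gains 484 as a prefix and 844 as a suffix.
One more step from 484484484vaa844844844 gives the answer.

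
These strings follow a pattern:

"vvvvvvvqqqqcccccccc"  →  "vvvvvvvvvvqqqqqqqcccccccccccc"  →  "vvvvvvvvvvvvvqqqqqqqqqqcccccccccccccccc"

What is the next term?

vvvvvvvvvvvvvvvvqqqqqqqqqqqqqcccccccccccccccccccc

Reading off run lengths: v runs 7, 10, 13; q runs 4, 7, 10; c runs 8, 12, 16 — each is linear in n, where the shown terms are n = 2, 3, 4.
Setting n = 5 gives 16, 13, 20 characters in each block.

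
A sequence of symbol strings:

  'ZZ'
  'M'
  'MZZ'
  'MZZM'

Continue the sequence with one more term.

MZZMMZZ

From term 3 onward, concatenate the last term with the second-to-last: M·ZZ = MZZ, MZZ·M = MZZM, …
So term 5 is MZZM·MZZ.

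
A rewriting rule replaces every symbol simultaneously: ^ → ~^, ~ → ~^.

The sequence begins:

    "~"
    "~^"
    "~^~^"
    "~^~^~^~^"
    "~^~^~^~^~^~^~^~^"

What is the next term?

Rewriting the 16 symbols of ~^~^~^~^~^~^~^~^ one by one yields ~^ ~^ ~^ ~^ ~^ ~^ ~^ ~^ ~^ ~^ ~^ ~^ ~^ ~^ ~^ ~^; concatenated:

~^~^~^~^~^~^~^~^~^~^~^~^~^~^~^~^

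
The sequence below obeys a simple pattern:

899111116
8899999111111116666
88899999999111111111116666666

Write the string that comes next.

Reading off run lengths: 8 runs 1, 2, 3; 9 runs 2, 5, 8; 1 runs 5, 8, 11; 6 runs 1, 4, 7 — each is linear in n (n = 1, 2, …).
For the next term, n = 4, so the run lengths are 4, 11, 14, 10.

888899999999999111111111111116666666666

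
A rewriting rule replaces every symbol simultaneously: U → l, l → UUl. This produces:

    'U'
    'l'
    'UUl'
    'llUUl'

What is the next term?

Expanding llUUl: l→UUl, l→UUl, U→l, U→l, l→UUl. Concatenated: UUl UUl l l UUl.

UUlUUlllUUl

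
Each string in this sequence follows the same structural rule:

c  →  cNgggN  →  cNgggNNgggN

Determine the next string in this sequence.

Every step adds NgggN to the end: s(k+1) = s(k)·NgggN.
Applying this once more to cNgggNNgggN:

cNgggNNgggNNgggN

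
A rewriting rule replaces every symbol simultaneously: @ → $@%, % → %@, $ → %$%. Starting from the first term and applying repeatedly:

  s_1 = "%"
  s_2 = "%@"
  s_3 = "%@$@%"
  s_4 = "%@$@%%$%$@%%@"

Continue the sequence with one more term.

φ(%@$@%%$%$@%%@) expands symbol-by-symbol to %@ $@% %$% $@% %@ %@ %$% %@ %$% $@% %@ %@ $@%; joining the 13 pieces gives the next term.

%@$@%%$%$@%%@%@%$%%@%$%$@%%@%@$@%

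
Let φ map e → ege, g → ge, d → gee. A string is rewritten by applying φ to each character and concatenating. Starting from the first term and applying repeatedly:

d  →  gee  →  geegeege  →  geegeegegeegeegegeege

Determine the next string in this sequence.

geegeegegeegeegegeegegeegeegegeegeegegeegegeegeegegeege

Applying the rule to each of the 21 symbols of geegeegegeegeegegeege gives the pieces ge ege ege ge ege ege ge ege ge ege ege ge ege ege ge ege ge ege ege ge ege, which concatenate to the answer.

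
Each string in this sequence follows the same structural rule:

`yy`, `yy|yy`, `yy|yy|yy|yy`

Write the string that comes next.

Every step duplicates the string with '|' between the halves.
So the next term is two copies of yy|yy|yy|yy with '|' between the halves.

yy|yy|yy|yy|yy|yy|yy|yy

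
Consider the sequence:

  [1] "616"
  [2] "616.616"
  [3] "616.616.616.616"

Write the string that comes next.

s(k+1) = s(k)·.·s(k) — each term doubles the last with '.' between the halves.
Doubling 616.616.616.616 with '.' between the halves:

616.616.616.616.616.616.616.616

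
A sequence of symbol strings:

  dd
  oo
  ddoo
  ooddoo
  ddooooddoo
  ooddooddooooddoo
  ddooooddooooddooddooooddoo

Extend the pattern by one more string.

Each term (from the third on) is the two preceding terms concatenated in order: term 3 = dd·oo = ddoo.
The next term joins ooddooddooooddoo and ddooooddooooddooddooooddoo.

ooddooddooooddooddooooddooooddooddooooddoo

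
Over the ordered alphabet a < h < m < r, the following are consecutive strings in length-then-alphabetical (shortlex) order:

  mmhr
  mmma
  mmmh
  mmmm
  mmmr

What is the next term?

mmra

The successor of mmmr increments the rightmost position that isn't already r and resets every position after it to a.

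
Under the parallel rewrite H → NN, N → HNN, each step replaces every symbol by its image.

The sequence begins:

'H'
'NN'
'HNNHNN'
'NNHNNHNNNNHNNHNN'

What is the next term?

HNNHNNNNHNNHNNNNHNNHNNHNNHNNNNHNNHNNNNHNNHNN

Applying the rule to each of the 16 symbols of NNHNNHNNNNHNNHNN gives the pieces HNN HNN NN HNN HNN NN HNN HNN HNN HNN NN HNN HNN NN HNN HNN, which concatenate to the answer.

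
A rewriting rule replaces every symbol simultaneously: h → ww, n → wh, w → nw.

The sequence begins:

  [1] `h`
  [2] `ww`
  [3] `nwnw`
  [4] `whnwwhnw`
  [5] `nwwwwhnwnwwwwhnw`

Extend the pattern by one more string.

Rewriting the 16 symbols of nwwwwhnwnwwwwhnw one by one yields wh nw nw nw nw ww wh nw wh nw nw nw nw ww wh nw; concatenated:

whnwnwnwnwwwwhnwwhnwnwnwnwwwwhnw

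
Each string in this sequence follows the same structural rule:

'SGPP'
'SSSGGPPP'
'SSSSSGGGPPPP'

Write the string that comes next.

SSSSSSSGGGGPPPPP

Term n consists of 2n-1 S's, followed by n G's, followed by n+1 P's (n = 1, 2, …).
At n = 4 the blocks have lengths 7, 4, 5.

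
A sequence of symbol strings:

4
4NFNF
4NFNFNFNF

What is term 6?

4NFNFNFNFNFNFNFNFNFNF

Each term is the previous one with NFNF appended.
From 4NFNFNFNF, 3 further steps: 4NFNFNFNF → 4NFNFNFNFNFNF → 4NFNFNFNFNFNFNFNF → (answer).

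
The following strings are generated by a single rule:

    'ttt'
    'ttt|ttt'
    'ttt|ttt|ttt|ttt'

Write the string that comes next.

Each string is two copies of the previous one joined by '|'.
So the next term is two copies of ttt|ttt|ttt|ttt with '|' between the halves.

ttt|ttt|ttt|ttt|ttt|ttt|ttt|ttt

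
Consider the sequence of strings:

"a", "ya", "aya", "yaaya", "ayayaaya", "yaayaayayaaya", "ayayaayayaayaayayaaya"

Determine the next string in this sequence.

yaayaayayaayaayayaayayaayaayayaaya

Each term (from the third on) is the two preceding terms concatenated in order: term 3 = a·ya = aya.
Continuing: yaayaayayaaya · ayayaayayaayaayayaaya gives term 8.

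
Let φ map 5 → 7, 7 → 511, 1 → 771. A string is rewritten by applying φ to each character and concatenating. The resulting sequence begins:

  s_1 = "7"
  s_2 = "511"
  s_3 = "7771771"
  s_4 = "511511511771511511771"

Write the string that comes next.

77717717771771777177151151177177717717771771511511771

Replace each of the 21 characters of 511511511771511511771 in place — 7 771 771 7 771 771 7 771 771 511 511 771 7 771 771 7 771 771 511 511 771 — and concatenate.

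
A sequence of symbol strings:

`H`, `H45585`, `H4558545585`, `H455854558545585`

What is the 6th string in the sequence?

The strings grow by a fixed suffix 45585 each time.
From H455854558545585, 2 further steps: H455854558545585 → H45585455854558545585 → (answer).

H4558545585455854558545585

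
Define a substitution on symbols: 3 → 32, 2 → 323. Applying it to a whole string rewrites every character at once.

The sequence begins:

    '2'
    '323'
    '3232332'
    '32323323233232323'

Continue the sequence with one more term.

φ(32323323233232323) expands symbol-by-symbol to 32 323 32 323 32 32 323 32 323 32 32 323 32 323 32 323 32; joining the 17 pieces gives the next term.

32323323233232323323233232323323233232332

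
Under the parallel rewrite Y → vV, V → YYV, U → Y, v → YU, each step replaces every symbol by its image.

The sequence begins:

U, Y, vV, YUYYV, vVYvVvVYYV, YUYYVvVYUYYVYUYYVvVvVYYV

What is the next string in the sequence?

Applying the rule to each of the 24 symbols of YUYYVvVYUYYVYUYYVvVvVYYV gives the pieces vV Y vV vV YYV YU YYV vV Y vV vV YYV vV Y vV vV YYV YU YYV YU YYV vV vV YYV, which concatenate to the answer.

vVYvVvVYYVYUYYVvVYvVvVYYVvVYvVvVYYVYUYYVYUYYVvVvVYYV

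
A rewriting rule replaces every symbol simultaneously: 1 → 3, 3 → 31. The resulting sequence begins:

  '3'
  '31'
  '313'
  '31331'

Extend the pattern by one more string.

Apply φ to 31331 symbol by symbol: 3→31, 1→3, 3→31, 3→31, 1→3; joined: 31 3 31 31 3.

31331313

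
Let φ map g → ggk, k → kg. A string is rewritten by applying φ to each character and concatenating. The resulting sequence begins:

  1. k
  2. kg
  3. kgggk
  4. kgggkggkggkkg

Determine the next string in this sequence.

Rewriting the 13 symbols of kgggkggkggkkg one by one yields kg ggk ggk ggk kg ggk ggk kg ggk ggk kg kg ggk; concatenated:

kgggkggkggkkgggkggkkgggkggkkgkgggk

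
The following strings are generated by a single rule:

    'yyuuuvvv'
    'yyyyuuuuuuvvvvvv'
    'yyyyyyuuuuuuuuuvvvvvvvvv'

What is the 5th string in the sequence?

yyyyyyyyyyuuuuuuuuuuuuuuuvvvvvvvvvvvvvvv

The n-th term is 2n y's then 3n u's then 3n v's (n = 1, 2, …).
At n = 5 the blocks have lengths 10, 15, 15.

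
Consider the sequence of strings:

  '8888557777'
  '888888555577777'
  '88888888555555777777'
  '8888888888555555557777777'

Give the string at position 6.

Term n consists of 2n 8's, followed by 2n-2 5's, followed by n+2 7's, where the shown terms are n = 2, 3, 4, 5.
For term 6, n = 7, so the run lengths are 14, 12, 9.

88888888888888555555555555777777777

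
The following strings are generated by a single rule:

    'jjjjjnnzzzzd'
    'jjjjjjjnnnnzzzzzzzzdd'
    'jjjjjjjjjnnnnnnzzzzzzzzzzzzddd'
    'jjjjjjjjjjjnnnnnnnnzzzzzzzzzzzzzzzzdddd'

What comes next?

jjjjjjjjjjjjjnnnnnnnnnnzzzzzzzzzzzzzzzzzzzzddddd

The n-th term is 2n+3 j's then 2n n's then 4n z's then n d's (n = 1, 2, …).
Setting n = 5 gives 13, 10, 20, 5 characters in each block.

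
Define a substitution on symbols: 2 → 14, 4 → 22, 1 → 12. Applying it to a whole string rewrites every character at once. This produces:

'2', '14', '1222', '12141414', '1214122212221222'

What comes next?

Rewriting the 16 symbols of 1214122212221222 one by one yields 12 14 12 22 12 14 14 14 12 14 14 14 12 14 14 14; concatenated:

12141222121414141214141412141414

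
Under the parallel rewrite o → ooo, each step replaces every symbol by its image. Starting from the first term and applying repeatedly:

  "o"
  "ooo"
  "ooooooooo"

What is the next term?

Apply φ to ooooooooo symbol by symbol: o→ooo, o→ooo, o→ooo, o→ooo, o→ooo, o→ooo, o→ooo, o→ooo, o→ooo; joined: ooo ooo ooo ooo ooo ooo ooo ooo ooo.

ooooooooooooooooooooooooooo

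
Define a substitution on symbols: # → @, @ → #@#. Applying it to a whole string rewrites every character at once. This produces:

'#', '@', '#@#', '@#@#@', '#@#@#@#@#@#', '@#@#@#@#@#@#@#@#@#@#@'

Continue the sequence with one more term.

Applying the rule to each of the 21 symbols of @#@#@#@#@#@#@#@#@#@#@ gives the pieces #@# @ #@# @ #@# @ #@# @ #@# @ #@# @ #@# @ #@# @ #@# @ #@# @ #@#, which concatenate to the answer.

#@#@#@#@#@#@#@#@#@#@#@#@#@#@#@#@#@#@#@#@#@#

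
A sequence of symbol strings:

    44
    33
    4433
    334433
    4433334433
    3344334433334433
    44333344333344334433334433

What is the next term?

334433443333443344333344333344334433334433

From term 3 onward, concatenate the second-to-last term with the last: 44·33 = 4433, 33·4433 = 334433, …
Continuing: 3344334433334433 · 44333344333344334433334433 gives term 8.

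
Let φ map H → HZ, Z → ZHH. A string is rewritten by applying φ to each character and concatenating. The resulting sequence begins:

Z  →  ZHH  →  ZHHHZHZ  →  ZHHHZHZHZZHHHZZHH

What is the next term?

ZHHHZHZHZZHHHZZHHHZZHHZHHHZHZHZZHHZHHHZHZ

Replace each of the 17 characters of ZHHHZHZHZZHHHZZHH in place — ZHH HZ HZ HZ ZHH HZ ZHH HZ ZHH ZHH HZ HZ HZ ZHH ZHH HZ HZ — and concatenate.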